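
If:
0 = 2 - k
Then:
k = 2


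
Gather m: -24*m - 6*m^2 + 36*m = -6*m^2 + 12*m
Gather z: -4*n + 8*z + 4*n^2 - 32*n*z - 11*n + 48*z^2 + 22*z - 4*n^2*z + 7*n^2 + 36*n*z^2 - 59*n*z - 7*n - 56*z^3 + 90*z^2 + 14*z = 11*n^2 - 22*n - 56*z^3 + z^2*(36*n + 138) + z*(-4*n^2 - 91*n + 44)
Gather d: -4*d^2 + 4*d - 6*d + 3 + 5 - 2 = -4*d^2 - 2*d + 6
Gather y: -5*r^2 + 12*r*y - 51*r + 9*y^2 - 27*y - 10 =-5*r^2 - 51*r + 9*y^2 + y*(12*r - 27) - 10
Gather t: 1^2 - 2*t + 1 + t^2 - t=t^2 - 3*t + 2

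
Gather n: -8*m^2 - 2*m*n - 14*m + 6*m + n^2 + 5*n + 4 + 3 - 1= -8*m^2 - 8*m + n^2 + n*(5 - 2*m) + 6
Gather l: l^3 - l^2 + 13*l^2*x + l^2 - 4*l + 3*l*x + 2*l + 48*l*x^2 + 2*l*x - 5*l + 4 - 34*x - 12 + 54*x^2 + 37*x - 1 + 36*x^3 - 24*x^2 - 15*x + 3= l^3 + 13*l^2*x + l*(48*x^2 + 5*x - 7) + 36*x^3 + 30*x^2 - 12*x - 6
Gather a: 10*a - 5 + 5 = 10*a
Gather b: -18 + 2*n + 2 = 2*n - 16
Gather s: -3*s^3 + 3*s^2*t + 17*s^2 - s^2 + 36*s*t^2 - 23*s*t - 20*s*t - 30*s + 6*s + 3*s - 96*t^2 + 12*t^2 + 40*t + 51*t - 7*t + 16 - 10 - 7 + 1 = -3*s^3 + s^2*(3*t + 16) + s*(36*t^2 - 43*t - 21) - 84*t^2 + 84*t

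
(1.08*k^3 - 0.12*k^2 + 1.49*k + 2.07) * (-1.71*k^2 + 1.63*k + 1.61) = -1.8468*k^5 + 1.9656*k^4 - 1.0047*k^3 - 1.3042*k^2 + 5.773*k + 3.3327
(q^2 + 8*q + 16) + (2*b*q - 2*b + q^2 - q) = 2*b*q - 2*b + 2*q^2 + 7*q + 16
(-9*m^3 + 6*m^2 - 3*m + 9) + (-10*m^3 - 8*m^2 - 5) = -19*m^3 - 2*m^2 - 3*m + 4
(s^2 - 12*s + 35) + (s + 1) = s^2 - 11*s + 36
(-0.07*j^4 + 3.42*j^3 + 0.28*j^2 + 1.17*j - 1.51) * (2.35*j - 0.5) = -0.1645*j^5 + 8.072*j^4 - 1.052*j^3 + 2.6095*j^2 - 4.1335*j + 0.755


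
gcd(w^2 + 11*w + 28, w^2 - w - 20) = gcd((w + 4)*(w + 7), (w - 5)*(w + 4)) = w + 4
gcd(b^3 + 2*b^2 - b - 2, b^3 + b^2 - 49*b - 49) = b + 1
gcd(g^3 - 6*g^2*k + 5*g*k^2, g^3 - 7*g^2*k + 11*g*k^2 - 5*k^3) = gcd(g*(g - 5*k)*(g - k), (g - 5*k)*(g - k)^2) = g^2 - 6*g*k + 5*k^2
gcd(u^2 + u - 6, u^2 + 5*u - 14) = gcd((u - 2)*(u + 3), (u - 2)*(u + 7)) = u - 2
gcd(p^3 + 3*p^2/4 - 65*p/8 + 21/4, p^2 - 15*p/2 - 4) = 1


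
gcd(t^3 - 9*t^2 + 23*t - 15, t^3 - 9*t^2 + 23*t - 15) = t^3 - 9*t^2 + 23*t - 15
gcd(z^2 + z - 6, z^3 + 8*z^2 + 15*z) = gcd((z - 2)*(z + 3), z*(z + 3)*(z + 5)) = z + 3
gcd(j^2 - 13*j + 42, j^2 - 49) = j - 7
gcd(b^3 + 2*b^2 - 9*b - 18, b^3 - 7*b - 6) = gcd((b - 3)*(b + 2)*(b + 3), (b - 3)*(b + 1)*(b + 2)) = b^2 - b - 6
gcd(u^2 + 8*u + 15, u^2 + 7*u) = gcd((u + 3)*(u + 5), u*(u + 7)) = 1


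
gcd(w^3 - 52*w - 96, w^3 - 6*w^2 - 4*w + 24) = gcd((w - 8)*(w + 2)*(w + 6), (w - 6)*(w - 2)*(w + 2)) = w + 2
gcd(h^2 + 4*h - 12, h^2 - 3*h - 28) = 1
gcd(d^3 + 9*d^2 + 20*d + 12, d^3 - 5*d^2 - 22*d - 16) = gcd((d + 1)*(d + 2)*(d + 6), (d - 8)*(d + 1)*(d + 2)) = d^2 + 3*d + 2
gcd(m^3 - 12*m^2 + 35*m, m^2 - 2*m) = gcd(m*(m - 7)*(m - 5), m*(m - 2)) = m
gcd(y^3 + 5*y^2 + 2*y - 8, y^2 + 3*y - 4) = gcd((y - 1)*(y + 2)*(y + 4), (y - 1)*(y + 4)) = y^2 + 3*y - 4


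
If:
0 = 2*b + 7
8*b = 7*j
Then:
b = -7/2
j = -4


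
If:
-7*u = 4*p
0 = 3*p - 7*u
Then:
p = 0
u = 0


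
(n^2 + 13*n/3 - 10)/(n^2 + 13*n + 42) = (n - 5/3)/(n + 7)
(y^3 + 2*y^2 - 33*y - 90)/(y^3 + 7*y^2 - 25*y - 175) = (y^2 - 3*y - 18)/(y^2 + 2*y - 35)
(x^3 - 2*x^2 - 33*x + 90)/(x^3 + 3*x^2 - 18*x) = (x - 5)/x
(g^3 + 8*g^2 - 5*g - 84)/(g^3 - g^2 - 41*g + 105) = (g + 4)/(g - 5)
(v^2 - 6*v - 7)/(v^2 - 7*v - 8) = (v - 7)/(v - 8)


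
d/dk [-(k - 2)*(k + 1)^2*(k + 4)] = -4*k^3 - 12*k^2 + 6*k + 14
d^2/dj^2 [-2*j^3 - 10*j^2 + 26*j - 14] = -12*j - 20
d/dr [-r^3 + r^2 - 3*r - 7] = -3*r^2 + 2*r - 3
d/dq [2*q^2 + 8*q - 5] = 4*q + 8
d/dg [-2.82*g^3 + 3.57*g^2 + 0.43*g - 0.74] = -8.46*g^2 + 7.14*g + 0.43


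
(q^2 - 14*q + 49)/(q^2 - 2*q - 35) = (q - 7)/(q + 5)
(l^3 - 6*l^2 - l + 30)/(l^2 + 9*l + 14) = (l^2 - 8*l + 15)/(l + 7)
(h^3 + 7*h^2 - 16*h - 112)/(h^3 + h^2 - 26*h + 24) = (h^2 + 11*h + 28)/(h^2 + 5*h - 6)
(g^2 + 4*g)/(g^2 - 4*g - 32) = g/(g - 8)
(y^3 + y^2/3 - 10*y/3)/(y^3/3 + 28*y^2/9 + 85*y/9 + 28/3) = 3*y*(3*y^2 + y - 10)/(3*y^3 + 28*y^2 + 85*y + 84)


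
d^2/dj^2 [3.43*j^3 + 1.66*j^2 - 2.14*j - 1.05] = 20.58*j + 3.32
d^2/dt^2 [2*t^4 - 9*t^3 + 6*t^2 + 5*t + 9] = 24*t^2 - 54*t + 12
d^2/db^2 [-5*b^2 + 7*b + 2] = -10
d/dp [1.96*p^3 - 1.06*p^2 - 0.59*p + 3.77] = 5.88*p^2 - 2.12*p - 0.59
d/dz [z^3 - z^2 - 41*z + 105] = 3*z^2 - 2*z - 41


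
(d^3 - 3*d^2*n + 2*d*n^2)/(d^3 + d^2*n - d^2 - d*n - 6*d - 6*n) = d*(-d^2 + 3*d*n - 2*n^2)/(-d^3 - d^2*n + d^2 + d*n + 6*d + 6*n)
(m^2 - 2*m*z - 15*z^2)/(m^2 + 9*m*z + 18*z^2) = (m - 5*z)/(m + 6*z)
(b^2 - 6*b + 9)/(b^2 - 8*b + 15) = (b - 3)/(b - 5)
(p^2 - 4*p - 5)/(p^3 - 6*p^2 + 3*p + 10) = 1/(p - 2)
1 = 1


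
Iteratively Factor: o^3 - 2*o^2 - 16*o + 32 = (o - 4)*(o^2 + 2*o - 8) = (o - 4)*(o - 2)*(o + 4)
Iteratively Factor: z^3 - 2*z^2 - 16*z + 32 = (z + 4)*(z^2 - 6*z + 8) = (z - 4)*(z + 4)*(z - 2)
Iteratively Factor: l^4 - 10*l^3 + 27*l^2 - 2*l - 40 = (l - 5)*(l^3 - 5*l^2 + 2*l + 8) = (l - 5)*(l + 1)*(l^2 - 6*l + 8) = (l - 5)*(l - 4)*(l + 1)*(l - 2)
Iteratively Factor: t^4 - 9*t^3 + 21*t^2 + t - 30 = (t - 5)*(t^3 - 4*t^2 + t + 6) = (t - 5)*(t - 2)*(t^2 - 2*t - 3) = (t - 5)*(t - 3)*(t - 2)*(t + 1)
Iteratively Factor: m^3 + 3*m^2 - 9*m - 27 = (m - 3)*(m^2 + 6*m + 9) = (m - 3)*(m + 3)*(m + 3)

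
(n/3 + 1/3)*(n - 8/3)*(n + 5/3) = n^3/3 - 49*n/27 - 40/27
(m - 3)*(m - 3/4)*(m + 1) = m^3 - 11*m^2/4 - 3*m/2 + 9/4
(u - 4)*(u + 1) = u^2 - 3*u - 4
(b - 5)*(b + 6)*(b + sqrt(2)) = b^3 + b^2 + sqrt(2)*b^2 - 30*b + sqrt(2)*b - 30*sqrt(2)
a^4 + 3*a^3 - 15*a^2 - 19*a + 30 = (a - 3)*(a - 1)*(a + 2)*(a + 5)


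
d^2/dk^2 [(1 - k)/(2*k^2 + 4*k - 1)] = 4*(-8*(k - 1)*(k + 1)^2 + (3*k + 1)*(2*k^2 + 4*k - 1))/(2*k^2 + 4*k - 1)^3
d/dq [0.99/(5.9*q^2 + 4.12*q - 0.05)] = (-11.682*q - 4.0788)/(5.9*q^2 + 4.12*q - 0.05)^2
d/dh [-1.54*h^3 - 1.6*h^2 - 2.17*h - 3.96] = -4.62*h^2 - 3.2*h - 2.17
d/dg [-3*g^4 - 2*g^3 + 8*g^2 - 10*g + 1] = -12*g^3 - 6*g^2 + 16*g - 10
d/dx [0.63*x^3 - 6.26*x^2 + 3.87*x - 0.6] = 1.89*x^2 - 12.52*x + 3.87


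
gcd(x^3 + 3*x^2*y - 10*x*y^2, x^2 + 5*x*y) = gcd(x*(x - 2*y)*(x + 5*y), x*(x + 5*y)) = x^2 + 5*x*y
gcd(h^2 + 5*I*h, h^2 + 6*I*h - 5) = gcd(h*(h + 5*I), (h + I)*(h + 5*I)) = h + 5*I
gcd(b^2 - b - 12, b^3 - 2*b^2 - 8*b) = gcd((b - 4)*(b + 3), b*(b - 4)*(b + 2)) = b - 4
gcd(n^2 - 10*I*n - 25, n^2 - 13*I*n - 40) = n - 5*I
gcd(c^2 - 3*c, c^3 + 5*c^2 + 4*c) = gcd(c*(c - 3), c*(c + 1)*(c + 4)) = c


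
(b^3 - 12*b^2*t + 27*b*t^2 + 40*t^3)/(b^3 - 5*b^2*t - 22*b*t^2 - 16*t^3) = (b - 5*t)/(b + 2*t)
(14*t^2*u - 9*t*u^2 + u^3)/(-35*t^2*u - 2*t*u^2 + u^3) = (-2*t + u)/(5*t + u)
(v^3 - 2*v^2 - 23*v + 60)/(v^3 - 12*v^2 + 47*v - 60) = (v + 5)/(v - 5)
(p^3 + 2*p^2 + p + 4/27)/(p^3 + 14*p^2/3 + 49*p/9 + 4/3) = (p + 1/3)/(p + 3)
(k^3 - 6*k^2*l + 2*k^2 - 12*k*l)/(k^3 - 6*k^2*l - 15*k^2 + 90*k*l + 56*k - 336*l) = k*(k + 2)/(k^2 - 15*k + 56)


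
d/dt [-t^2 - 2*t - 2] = -2*t - 2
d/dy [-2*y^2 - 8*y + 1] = -4*y - 8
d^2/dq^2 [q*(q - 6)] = 2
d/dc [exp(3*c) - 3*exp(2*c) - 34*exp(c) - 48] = (3*exp(2*c) - 6*exp(c) - 34)*exp(c)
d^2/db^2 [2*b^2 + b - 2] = 4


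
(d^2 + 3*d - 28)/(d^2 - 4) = (d^2 + 3*d - 28)/(d^2 - 4)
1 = 1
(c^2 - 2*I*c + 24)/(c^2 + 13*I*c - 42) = (c^2 - 2*I*c + 24)/(c^2 + 13*I*c - 42)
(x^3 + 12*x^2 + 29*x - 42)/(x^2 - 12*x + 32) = (x^3 + 12*x^2 + 29*x - 42)/(x^2 - 12*x + 32)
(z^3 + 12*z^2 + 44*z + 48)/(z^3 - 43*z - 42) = (z^2 + 6*z + 8)/(z^2 - 6*z - 7)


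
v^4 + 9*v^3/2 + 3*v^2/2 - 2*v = v*(v - 1/2)*(v + 1)*(v + 4)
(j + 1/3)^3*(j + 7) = j^4 + 8*j^3 + 22*j^2/3 + 64*j/27 + 7/27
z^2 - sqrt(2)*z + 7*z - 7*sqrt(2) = (z + 7)*(z - sqrt(2))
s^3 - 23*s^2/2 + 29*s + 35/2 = (s - 7)*(s - 5)*(s + 1/2)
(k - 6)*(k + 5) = k^2 - k - 30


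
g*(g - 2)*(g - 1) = g^3 - 3*g^2 + 2*g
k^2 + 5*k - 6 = (k - 1)*(k + 6)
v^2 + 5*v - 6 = (v - 1)*(v + 6)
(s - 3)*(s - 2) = s^2 - 5*s + 6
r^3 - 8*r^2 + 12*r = r*(r - 6)*(r - 2)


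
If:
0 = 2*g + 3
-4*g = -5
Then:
No Solution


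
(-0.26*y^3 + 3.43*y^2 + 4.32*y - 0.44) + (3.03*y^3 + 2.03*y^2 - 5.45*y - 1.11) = 2.77*y^3 + 5.46*y^2 - 1.13*y - 1.55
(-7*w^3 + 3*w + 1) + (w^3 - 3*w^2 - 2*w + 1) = -6*w^3 - 3*w^2 + w + 2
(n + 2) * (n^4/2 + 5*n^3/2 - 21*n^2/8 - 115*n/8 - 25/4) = n^5/2 + 7*n^4/2 + 19*n^3/8 - 157*n^2/8 - 35*n - 25/2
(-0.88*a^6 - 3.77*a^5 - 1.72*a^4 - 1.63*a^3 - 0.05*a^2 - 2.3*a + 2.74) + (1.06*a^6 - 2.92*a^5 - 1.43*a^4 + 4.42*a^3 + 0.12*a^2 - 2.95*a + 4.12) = 0.18*a^6 - 6.69*a^5 - 3.15*a^4 + 2.79*a^3 + 0.07*a^2 - 5.25*a + 6.86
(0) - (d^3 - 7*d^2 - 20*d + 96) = -d^3 + 7*d^2 + 20*d - 96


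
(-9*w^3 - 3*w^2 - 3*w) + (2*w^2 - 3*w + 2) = -9*w^3 - w^2 - 6*w + 2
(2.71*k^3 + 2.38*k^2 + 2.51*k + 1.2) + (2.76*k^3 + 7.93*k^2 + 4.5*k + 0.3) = 5.47*k^3 + 10.31*k^2 + 7.01*k + 1.5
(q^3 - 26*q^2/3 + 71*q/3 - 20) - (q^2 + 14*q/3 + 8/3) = q^3 - 29*q^2/3 + 19*q - 68/3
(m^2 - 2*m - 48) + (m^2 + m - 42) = 2*m^2 - m - 90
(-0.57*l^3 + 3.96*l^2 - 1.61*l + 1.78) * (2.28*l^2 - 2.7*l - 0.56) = -1.2996*l^5 + 10.5678*l^4 - 14.0436*l^3 + 6.1878*l^2 - 3.9044*l - 0.9968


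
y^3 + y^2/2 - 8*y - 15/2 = (y - 3)*(y + 1)*(y + 5/2)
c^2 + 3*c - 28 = (c - 4)*(c + 7)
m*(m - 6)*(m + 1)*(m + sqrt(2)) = m^4 - 5*m^3 + sqrt(2)*m^3 - 5*sqrt(2)*m^2 - 6*m^2 - 6*sqrt(2)*m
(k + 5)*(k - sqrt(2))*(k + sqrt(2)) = k^3 + 5*k^2 - 2*k - 10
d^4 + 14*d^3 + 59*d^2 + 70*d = d*(d + 2)*(d + 5)*(d + 7)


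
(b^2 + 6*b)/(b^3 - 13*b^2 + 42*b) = (b + 6)/(b^2 - 13*b + 42)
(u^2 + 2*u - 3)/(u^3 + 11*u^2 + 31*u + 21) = (u - 1)/(u^2 + 8*u + 7)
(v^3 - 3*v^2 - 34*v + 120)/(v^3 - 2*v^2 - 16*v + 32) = (v^2 + v - 30)/(v^2 + 2*v - 8)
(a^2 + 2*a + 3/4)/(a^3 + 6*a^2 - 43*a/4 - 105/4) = (2*a + 1)/(2*a^2 + 9*a - 35)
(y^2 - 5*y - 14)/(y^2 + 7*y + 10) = (y - 7)/(y + 5)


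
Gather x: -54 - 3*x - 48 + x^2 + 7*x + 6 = x^2 + 4*x - 96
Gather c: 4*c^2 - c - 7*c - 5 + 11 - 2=4*c^2 - 8*c + 4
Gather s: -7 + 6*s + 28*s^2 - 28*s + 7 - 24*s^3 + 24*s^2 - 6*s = -24*s^3 + 52*s^2 - 28*s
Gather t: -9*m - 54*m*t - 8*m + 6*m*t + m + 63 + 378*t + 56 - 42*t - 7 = -16*m + t*(336 - 48*m) + 112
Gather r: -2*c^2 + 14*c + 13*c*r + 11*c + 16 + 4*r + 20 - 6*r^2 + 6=-2*c^2 + 25*c - 6*r^2 + r*(13*c + 4) + 42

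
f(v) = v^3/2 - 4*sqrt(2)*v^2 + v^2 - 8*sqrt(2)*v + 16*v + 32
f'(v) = 3*v^2/2 - 8*sqrt(2)*v + 2*v - 8*sqrt(2) + 16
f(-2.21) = -6.50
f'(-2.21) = 32.60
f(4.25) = 6.19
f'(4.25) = -7.80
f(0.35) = 33.09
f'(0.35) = 1.61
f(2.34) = 23.87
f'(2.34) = -8.89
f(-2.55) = -18.52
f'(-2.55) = 38.19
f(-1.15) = 19.69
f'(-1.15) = 17.38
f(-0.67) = 26.62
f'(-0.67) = 11.60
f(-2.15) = -4.57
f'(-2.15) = 31.64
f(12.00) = 281.65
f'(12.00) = 108.92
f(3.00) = 17.65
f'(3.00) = -9.75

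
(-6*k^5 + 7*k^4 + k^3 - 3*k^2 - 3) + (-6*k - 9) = -6*k^5 + 7*k^4 + k^3 - 3*k^2 - 6*k - 12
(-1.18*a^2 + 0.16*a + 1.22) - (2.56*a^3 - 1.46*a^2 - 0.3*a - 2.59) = -2.56*a^3 + 0.28*a^2 + 0.46*a + 3.81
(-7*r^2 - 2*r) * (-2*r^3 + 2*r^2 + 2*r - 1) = 14*r^5 - 10*r^4 - 18*r^3 + 3*r^2 + 2*r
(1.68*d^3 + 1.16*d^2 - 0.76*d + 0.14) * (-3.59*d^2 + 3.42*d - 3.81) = -6.0312*d^5 + 1.5812*d^4 + 0.294799999999999*d^3 - 7.5214*d^2 + 3.3744*d - 0.5334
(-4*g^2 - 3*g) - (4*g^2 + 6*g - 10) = -8*g^2 - 9*g + 10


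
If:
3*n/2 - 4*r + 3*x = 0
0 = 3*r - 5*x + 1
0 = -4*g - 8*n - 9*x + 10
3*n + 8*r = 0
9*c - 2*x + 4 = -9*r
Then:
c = -15/31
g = 151/62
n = -8/31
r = 3/31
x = 8/31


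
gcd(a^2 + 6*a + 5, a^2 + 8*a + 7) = a + 1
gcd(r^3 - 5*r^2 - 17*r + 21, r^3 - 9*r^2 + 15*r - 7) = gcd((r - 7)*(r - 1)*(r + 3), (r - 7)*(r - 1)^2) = r^2 - 8*r + 7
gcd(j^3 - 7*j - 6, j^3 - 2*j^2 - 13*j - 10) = j^2 + 3*j + 2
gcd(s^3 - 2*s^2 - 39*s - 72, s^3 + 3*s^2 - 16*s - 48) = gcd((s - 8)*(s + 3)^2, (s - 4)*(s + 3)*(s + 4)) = s + 3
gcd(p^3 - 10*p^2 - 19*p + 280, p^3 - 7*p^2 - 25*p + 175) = p^2 - 2*p - 35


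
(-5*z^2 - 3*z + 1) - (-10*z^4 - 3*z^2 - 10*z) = 10*z^4 - 2*z^2 + 7*z + 1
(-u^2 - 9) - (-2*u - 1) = -u^2 + 2*u - 8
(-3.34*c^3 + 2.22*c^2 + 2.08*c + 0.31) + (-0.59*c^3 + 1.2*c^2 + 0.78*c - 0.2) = -3.93*c^3 + 3.42*c^2 + 2.86*c + 0.11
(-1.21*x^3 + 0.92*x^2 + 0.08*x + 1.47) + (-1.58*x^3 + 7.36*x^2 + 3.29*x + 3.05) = -2.79*x^3 + 8.28*x^2 + 3.37*x + 4.52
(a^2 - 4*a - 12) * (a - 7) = a^3 - 11*a^2 + 16*a + 84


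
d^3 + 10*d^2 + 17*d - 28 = (d - 1)*(d + 4)*(d + 7)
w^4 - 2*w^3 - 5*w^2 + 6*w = w*(w - 3)*(w - 1)*(w + 2)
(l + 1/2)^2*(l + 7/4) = l^3 + 11*l^2/4 + 2*l + 7/16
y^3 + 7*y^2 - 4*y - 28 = (y - 2)*(y + 2)*(y + 7)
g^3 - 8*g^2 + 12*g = g*(g - 6)*(g - 2)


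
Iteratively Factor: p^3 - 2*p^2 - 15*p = (p - 5)*(p^2 + 3*p) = (p - 5)*(p + 3)*(p)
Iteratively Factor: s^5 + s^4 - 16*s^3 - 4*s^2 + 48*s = (s + 2)*(s^4 - s^3 - 14*s^2 + 24*s) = (s + 2)*(s + 4)*(s^3 - 5*s^2 + 6*s) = (s - 3)*(s + 2)*(s + 4)*(s^2 - 2*s) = (s - 3)*(s - 2)*(s + 2)*(s + 4)*(s)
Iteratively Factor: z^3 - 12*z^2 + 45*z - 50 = (z - 5)*(z^2 - 7*z + 10) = (z - 5)*(z - 2)*(z - 5)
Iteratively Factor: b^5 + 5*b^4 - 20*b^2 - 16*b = (b + 1)*(b^4 + 4*b^3 - 4*b^2 - 16*b) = b*(b + 1)*(b^3 + 4*b^2 - 4*b - 16) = b*(b + 1)*(b + 4)*(b^2 - 4) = b*(b - 2)*(b + 1)*(b + 4)*(b + 2)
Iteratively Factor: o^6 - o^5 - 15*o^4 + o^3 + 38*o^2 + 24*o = (o + 1)*(o^5 - 2*o^4 - 13*o^3 + 14*o^2 + 24*o) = (o + 1)^2*(o^4 - 3*o^3 - 10*o^2 + 24*o) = o*(o + 1)^2*(o^3 - 3*o^2 - 10*o + 24) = o*(o + 1)^2*(o + 3)*(o^2 - 6*o + 8) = o*(o - 4)*(o + 1)^2*(o + 3)*(o - 2)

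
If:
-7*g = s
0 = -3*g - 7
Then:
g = -7/3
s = 49/3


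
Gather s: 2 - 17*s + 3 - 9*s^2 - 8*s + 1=-9*s^2 - 25*s + 6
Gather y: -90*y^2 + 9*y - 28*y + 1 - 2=-90*y^2 - 19*y - 1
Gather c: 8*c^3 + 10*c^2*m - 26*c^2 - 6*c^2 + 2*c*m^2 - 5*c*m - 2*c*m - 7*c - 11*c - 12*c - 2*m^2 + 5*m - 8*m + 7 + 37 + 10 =8*c^3 + c^2*(10*m - 32) + c*(2*m^2 - 7*m - 30) - 2*m^2 - 3*m + 54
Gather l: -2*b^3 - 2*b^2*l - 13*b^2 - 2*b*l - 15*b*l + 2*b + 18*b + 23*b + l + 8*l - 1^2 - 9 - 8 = -2*b^3 - 13*b^2 + 43*b + l*(-2*b^2 - 17*b + 9) - 18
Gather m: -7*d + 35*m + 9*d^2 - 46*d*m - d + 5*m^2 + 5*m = 9*d^2 - 8*d + 5*m^2 + m*(40 - 46*d)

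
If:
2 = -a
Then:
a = -2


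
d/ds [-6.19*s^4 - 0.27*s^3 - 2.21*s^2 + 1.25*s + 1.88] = -24.76*s^3 - 0.81*s^2 - 4.42*s + 1.25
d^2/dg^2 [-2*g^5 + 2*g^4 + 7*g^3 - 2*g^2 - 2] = -40*g^3 + 24*g^2 + 42*g - 4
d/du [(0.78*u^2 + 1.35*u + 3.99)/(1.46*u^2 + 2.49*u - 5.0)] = (-0.0287999999999995*u^2 - 19.4508*u - 16.6851)/(2.1316*u^4 + 7.2708*u^3 - 8.3999*u^2 - 24.9*u + 25.0)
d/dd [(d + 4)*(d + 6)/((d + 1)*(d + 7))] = 2*(-d^2 - 17*d - 61)/(d^4 + 16*d^3 + 78*d^2 + 112*d + 49)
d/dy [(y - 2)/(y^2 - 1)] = (y^2 - 2*y*(y - 2) - 1)/(y^2 - 1)^2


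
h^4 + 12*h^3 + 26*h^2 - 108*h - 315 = (h - 3)*(h + 3)*(h + 5)*(h + 7)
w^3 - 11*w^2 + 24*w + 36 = (w - 6)^2*(w + 1)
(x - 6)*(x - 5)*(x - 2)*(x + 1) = x^4 - 12*x^3 + 39*x^2 - 8*x - 60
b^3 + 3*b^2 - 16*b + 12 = (b - 2)*(b - 1)*(b + 6)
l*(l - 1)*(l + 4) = l^3 + 3*l^2 - 4*l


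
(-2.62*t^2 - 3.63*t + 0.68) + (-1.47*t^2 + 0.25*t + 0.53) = -4.09*t^2 - 3.38*t + 1.21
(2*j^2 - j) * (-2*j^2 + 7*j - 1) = -4*j^4 + 16*j^3 - 9*j^2 + j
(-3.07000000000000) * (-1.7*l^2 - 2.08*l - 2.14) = 5.219*l^2 + 6.3856*l + 6.5698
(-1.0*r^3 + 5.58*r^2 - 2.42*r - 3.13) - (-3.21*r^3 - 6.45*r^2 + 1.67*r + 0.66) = 2.21*r^3 + 12.03*r^2 - 4.09*r - 3.79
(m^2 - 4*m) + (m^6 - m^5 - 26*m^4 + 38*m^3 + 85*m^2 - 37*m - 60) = m^6 - m^5 - 26*m^4 + 38*m^3 + 86*m^2 - 41*m - 60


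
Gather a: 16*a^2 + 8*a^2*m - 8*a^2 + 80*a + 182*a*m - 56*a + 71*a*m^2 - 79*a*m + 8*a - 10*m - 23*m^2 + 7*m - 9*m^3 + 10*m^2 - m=a^2*(8*m + 8) + a*(71*m^2 + 103*m + 32) - 9*m^3 - 13*m^2 - 4*m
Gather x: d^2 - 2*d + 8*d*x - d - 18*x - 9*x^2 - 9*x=d^2 - 3*d - 9*x^2 + x*(8*d - 27)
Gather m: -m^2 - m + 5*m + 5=-m^2 + 4*m + 5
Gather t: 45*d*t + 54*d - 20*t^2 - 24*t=54*d - 20*t^2 + t*(45*d - 24)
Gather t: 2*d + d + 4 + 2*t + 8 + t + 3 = 3*d + 3*t + 15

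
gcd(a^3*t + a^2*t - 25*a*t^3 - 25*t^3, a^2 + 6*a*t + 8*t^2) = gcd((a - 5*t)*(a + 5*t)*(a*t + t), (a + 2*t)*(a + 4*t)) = 1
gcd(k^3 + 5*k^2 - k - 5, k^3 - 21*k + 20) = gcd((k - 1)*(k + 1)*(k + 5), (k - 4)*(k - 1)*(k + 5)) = k^2 + 4*k - 5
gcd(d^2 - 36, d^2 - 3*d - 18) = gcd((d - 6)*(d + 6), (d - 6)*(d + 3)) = d - 6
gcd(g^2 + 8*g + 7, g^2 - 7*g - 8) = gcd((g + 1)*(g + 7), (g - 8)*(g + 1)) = g + 1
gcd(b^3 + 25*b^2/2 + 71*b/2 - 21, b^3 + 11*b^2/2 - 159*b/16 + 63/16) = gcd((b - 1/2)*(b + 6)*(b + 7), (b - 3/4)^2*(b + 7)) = b + 7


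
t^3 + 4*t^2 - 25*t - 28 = (t - 4)*(t + 1)*(t + 7)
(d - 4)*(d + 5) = d^2 + d - 20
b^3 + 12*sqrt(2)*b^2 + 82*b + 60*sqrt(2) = (b + sqrt(2))*(b + 5*sqrt(2))*(b + 6*sqrt(2))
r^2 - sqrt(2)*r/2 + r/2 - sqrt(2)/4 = (r + 1/2)*(r - sqrt(2)/2)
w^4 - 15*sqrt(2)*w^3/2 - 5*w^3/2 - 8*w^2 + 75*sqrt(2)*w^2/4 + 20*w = w*(w - 5/2)*(w - 8*sqrt(2))*(w + sqrt(2)/2)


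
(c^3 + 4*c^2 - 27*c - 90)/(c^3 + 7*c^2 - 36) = (c - 5)/(c - 2)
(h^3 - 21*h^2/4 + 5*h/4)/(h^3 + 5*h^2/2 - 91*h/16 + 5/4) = 4*h*(h - 5)/(4*h^2 + 11*h - 20)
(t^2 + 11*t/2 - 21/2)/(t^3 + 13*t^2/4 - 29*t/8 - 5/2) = 4*(2*t^2 + 11*t - 21)/(8*t^3 + 26*t^2 - 29*t - 20)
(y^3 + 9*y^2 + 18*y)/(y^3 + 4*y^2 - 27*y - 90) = y/(y - 5)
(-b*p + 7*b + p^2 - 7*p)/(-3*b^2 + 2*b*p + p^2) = (p - 7)/(3*b + p)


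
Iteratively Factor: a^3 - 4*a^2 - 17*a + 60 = (a - 3)*(a^2 - a - 20) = (a - 5)*(a - 3)*(a + 4)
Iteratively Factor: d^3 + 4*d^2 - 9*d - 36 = (d - 3)*(d^2 + 7*d + 12) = (d - 3)*(d + 3)*(d + 4)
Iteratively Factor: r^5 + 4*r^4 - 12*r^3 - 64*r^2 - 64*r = (r - 4)*(r^4 + 8*r^3 + 20*r^2 + 16*r) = (r - 4)*(r + 2)*(r^3 + 6*r^2 + 8*r) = (r - 4)*(r + 2)*(r + 4)*(r^2 + 2*r) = r*(r - 4)*(r + 2)*(r + 4)*(r + 2)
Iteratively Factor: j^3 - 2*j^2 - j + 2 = (j - 2)*(j^2 - 1) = (j - 2)*(j + 1)*(j - 1)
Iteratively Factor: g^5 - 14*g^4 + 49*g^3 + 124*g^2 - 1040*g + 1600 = (g - 4)*(g^4 - 10*g^3 + 9*g^2 + 160*g - 400) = (g - 4)*(g + 4)*(g^3 - 14*g^2 + 65*g - 100) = (g - 5)*(g - 4)*(g + 4)*(g^2 - 9*g + 20) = (g - 5)*(g - 4)^2*(g + 4)*(g - 5)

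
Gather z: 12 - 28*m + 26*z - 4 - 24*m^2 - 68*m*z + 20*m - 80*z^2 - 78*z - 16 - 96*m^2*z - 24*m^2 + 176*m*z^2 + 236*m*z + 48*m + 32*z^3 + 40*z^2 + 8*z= -48*m^2 + 40*m + 32*z^3 + z^2*(176*m - 40) + z*(-96*m^2 + 168*m - 44) - 8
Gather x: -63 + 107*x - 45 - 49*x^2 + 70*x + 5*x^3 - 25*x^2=5*x^3 - 74*x^2 + 177*x - 108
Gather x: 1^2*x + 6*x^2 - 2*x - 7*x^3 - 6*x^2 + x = -7*x^3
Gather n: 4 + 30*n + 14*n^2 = 14*n^2 + 30*n + 4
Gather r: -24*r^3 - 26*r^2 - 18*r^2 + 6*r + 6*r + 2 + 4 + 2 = -24*r^3 - 44*r^2 + 12*r + 8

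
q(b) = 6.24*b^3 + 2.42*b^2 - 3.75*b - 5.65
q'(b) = 18.72*b^2 + 4.84*b - 3.75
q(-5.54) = -971.60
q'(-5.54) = 543.98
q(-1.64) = -20.52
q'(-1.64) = 38.66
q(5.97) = 1385.94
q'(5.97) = 692.34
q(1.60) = 20.10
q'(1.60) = 51.92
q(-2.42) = -70.84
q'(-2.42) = 94.17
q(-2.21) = -52.90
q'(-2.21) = 76.98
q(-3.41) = -212.15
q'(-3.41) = 197.42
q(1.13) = 2.21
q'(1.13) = 25.62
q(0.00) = -5.65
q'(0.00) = -3.75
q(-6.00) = -1243.87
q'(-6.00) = 641.13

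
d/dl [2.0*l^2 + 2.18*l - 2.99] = 4.0*l + 2.18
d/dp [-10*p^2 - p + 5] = -20*p - 1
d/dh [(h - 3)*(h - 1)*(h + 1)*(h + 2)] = 4*h^3 - 3*h^2 - 14*h + 1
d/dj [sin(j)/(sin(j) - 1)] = -cos(j)/(sin(j) - 1)^2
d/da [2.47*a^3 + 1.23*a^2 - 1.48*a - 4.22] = 7.41*a^2 + 2.46*a - 1.48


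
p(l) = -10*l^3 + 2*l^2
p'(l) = -30*l^2 + 4*l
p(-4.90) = 1224.51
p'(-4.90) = -739.90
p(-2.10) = 101.43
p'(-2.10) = -140.70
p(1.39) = -22.99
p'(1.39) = -52.40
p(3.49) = -400.73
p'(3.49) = -351.44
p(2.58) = -158.42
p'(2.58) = -189.37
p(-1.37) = 29.47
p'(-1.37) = -61.79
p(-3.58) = 484.46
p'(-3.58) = -398.81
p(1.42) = -24.60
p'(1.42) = -54.81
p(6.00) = -2088.00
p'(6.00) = -1056.00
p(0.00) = 0.00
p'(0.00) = 0.00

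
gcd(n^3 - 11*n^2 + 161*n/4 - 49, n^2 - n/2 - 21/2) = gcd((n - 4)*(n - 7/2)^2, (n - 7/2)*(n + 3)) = n - 7/2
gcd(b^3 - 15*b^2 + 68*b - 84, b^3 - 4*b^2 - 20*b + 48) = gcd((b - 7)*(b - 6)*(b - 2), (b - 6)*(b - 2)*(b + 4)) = b^2 - 8*b + 12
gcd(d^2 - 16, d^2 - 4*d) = d - 4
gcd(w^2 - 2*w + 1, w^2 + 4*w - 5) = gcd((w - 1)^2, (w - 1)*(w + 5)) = w - 1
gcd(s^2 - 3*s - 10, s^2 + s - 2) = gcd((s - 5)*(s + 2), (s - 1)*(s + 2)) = s + 2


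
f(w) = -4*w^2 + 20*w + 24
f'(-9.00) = 92.00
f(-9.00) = -480.00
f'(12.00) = -76.00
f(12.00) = -312.00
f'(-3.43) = 47.44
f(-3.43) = -91.66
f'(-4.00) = 52.00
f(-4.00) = -120.00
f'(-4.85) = 58.80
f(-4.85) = -167.09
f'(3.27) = -6.16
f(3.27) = 46.63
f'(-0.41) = 23.28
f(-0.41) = 15.13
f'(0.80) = 13.60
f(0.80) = 37.44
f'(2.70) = -1.60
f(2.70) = 48.84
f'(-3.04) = 44.32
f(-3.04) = -73.77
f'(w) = 20 - 8*w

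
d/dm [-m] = -1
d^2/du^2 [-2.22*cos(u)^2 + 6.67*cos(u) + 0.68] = -6.67*cos(u) + 4.44*cos(2*u)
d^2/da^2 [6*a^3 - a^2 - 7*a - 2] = 36*a - 2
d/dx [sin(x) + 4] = cos(x)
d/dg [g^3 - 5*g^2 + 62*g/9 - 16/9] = 3*g^2 - 10*g + 62/9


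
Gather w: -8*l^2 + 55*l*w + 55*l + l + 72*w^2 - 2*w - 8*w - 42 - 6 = -8*l^2 + 56*l + 72*w^2 + w*(55*l - 10) - 48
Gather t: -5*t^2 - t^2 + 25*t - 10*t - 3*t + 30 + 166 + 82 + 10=-6*t^2 + 12*t + 288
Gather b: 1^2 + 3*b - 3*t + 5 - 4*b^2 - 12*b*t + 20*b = -4*b^2 + b*(23 - 12*t) - 3*t + 6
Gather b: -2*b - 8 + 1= -2*b - 7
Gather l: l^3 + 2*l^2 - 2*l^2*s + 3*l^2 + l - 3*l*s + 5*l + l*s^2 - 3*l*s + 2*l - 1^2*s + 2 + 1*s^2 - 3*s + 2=l^3 + l^2*(5 - 2*s) + l*(s^2 - 6*s + 8) + s^2 - 4*s + 4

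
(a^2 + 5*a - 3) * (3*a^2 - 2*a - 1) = 3*a^4 + 13*a^3 - 20*a^2 + a + 3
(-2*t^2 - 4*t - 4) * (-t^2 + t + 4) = 2*t^4 + 2*t^3 - 8*t^2 - 20*t - 16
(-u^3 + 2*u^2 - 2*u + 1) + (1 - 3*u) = -u^3 + 2*u^2 - 5*u + 2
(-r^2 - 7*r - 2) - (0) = -r^2 - 7*r - 2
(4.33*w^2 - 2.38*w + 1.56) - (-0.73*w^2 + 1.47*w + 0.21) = 5.06*w^2 - 3.85*w + 1.35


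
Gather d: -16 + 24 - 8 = 0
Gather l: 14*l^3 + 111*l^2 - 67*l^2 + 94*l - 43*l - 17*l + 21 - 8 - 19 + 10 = 14*l^3 + 44*l^2 + 34*l + 4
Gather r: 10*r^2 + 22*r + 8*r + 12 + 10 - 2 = 10*r^2 + 30*r + 20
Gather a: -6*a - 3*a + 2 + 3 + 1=6 - 9*a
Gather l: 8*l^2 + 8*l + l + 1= 8*l^2 + 9*l + 1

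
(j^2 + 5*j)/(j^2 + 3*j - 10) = j/(j - 2)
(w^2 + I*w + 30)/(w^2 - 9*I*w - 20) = (w + 6*I)/(w - 4*I)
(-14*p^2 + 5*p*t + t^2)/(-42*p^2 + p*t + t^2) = (2*p - t)/(6*p - t)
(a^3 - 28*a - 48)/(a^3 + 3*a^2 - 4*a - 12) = (a^2 - 2*a - 24)/(a^2 + a - 6)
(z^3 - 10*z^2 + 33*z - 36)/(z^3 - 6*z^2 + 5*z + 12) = (z - 3)/(z + 1)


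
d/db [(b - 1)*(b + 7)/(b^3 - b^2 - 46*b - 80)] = ((b - 1)*(b + 7)*(-3*b^2 + 2*b + 46) - 2*(b + 3)*(-b^3 + b^2 + 46*b + 80))/(-b^3 + b^2 + 46*b + 80)^2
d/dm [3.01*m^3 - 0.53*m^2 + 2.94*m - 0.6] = 9.03*m^2 - 1.06*m + 2.94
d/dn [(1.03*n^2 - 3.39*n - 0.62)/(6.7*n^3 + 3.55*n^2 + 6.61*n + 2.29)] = (-6.901*n^4 + 45.426*n^3 + 31.3048*n^2 + 9.1194*n - 3.6649)/(44.89*n^6 + 47.57*n^5 + 101.1765*n^4 + 77.617*n^3 + 59.9511*n^2 + 30.2738*n + 5.2441)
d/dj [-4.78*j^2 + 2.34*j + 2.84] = 2.34 - 9.56*j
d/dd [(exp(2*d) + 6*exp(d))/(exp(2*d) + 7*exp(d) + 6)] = exp(d)/(exp(2*d) + 2*exp(d) + 1)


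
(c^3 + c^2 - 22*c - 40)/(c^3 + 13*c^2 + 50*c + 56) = (c - 5)/(c + 7)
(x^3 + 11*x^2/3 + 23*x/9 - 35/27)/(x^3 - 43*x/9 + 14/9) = (x + 5/3)/(x - 2)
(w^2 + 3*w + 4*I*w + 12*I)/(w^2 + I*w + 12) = (w + 3)/(w - 3*I)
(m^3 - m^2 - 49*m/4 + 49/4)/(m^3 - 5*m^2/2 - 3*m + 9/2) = (4*m^2 - 49)/(2*(2*m^2 - 3*m - 9))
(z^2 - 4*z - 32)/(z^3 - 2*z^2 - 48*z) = (z + 4)/(z*(z + 6))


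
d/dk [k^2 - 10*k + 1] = 2*k - 10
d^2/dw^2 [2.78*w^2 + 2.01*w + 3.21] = 5.56000000000000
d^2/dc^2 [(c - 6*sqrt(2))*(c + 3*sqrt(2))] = 2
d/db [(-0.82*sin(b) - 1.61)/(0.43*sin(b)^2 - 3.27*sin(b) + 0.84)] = (0.3526*sin(b)^2 + 1.3846*sin(b) - 5.9535)*cos(b)/(0.1849*sin(b)^4 - 2.8122*sin(b)^3 + 11.4153*sin(b)^2 - 5.4936*sin(b) + 0.7056)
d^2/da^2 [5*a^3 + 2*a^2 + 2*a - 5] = 30*a + 4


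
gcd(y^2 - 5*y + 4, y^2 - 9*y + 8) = y - 1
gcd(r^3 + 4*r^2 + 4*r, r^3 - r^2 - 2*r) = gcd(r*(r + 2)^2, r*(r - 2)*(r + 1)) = r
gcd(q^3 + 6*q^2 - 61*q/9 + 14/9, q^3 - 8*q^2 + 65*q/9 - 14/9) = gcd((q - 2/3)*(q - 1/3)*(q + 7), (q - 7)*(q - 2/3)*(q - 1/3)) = q^2 - q + 2/9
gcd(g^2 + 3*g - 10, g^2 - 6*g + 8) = g - 2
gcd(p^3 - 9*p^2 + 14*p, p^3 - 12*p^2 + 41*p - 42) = p^2 - 9*p + 14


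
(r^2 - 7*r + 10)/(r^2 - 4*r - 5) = (r - 2)/(r + 1)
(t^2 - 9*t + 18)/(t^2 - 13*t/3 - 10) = 3*(t - 3)/(3*t + 5)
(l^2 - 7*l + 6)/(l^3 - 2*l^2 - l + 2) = (l - 6)/(l^2 - l - 2)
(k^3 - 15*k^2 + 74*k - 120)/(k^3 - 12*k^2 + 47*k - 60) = (k - 6)/(k - 3)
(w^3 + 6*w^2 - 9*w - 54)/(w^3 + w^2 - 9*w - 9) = (w + 6)/(w + 1)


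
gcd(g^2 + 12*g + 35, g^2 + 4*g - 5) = g + 5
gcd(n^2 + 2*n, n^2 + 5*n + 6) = n + 2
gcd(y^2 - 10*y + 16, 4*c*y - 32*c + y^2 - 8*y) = y - 8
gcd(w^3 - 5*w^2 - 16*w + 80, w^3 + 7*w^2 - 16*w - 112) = w^2 - 16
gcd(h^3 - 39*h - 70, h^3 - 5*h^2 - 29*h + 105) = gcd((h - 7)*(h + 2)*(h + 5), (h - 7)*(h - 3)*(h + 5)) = h^2 - 2*h - 35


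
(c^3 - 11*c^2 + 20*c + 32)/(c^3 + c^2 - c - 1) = (c^2 - 12*c + 32)/(c^2 - 1)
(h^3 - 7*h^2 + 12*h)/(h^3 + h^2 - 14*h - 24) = h*(h - 3)/(h^2 + 5*h + 6)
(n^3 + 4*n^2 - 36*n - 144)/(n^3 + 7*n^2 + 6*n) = (n^2 - 2*n - 24)/(n*(n + 1))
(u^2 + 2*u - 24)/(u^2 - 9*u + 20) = (u + 6)/(u - 5)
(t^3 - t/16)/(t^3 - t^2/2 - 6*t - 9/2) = (16*t^3 - t)/(16*t^3 - 8*t^2 - 96*t - 72)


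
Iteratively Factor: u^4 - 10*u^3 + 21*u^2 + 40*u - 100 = (u - 5)*(u^3 - 5*u^2 - 4*u + 20) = (u - 5)*(u - 2)*(u^2 - 3*u - 10) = (u - 5)*(u - 2)*(u + 2)*(u - 5)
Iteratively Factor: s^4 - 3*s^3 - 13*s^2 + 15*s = (s)*(s^3 - 3*s^2 - 13*s + 15) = s*(s - 5)*(s^2 + 2*s - 3) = s*(s - 5)*(s - 1)*(s + 3)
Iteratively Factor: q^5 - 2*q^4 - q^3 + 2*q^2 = (q - 1)*(q^4 - q^3 - 2*q^2) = (q - 1)*(q + 1)*(q^3 - 2*q^2) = q*(q - 1)*(q + 1)*(q^2 - 2*q) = q^2*(q - 1)*(q + 1)*(q - 2)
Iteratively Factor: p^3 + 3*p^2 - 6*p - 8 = (p - 2)*(p^2 + 5*p + 4) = (p - 2)*(p + 4)*(p + 1)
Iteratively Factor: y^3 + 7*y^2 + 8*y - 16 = (y + 4)*(y^2 + 3*y - 4) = (y + 4)^2*(y - 1)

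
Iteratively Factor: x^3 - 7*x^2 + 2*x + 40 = (x - 4)*(x^2 - 3*x - 10) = (x - 4)*(x + 2)*(x - 5)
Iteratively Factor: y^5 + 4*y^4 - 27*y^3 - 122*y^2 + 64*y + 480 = (y + 4)*(y^4 - 27*y^2 - 14*y + 120) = (y + 3)*(y + 4)*(y^3 - 3*y^2 - 18*y + 40) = (y - 5)*(y + 3)*(y + 4)*(y^2 + 2*y - 8) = (y - 5)*(y - 2)*(y + 3)*(y + 4)*(y + 4)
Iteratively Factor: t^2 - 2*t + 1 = (t - 1)*(t - 1)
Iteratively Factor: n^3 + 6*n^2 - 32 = (n + 4)*(n^2 + 2*n - 8) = (n - 2)*(n + 4)*(n + 4)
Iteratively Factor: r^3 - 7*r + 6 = (r - 1)*(r^2 + r - 6) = (r - 2)*(r - 1)*(r + 3)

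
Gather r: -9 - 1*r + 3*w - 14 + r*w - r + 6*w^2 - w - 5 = r*(w - 2) + 6*w^2 + 2*w - 28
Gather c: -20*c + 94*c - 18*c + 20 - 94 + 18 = 56*c - 56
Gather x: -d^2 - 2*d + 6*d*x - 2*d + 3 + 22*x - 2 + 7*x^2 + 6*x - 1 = -d^2 - 4*d + 7*x^2 + x*(6*d + 28)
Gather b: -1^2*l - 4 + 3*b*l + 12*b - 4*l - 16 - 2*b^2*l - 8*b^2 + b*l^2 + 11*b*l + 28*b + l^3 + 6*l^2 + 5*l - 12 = b^2*(-2*l - 8) + b*(l^2 + 14*l + 40) + l^3 + 6*l^2 - 32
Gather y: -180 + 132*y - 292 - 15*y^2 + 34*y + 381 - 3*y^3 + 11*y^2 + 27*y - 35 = -3*y^3 - 4*y^2 + 193*y - 126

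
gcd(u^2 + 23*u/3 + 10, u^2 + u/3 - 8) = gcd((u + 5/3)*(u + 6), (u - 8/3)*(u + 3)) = 1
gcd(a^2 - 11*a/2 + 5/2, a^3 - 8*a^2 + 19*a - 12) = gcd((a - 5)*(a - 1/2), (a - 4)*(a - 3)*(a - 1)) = 1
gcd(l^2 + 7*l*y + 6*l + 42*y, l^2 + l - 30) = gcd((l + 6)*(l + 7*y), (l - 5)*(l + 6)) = l + 6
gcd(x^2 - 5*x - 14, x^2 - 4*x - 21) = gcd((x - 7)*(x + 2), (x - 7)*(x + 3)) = x - 7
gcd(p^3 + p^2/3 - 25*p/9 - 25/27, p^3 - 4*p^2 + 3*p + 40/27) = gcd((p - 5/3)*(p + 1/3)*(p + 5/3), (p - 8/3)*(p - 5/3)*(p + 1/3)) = p^2 - 4*p/3 - 5/9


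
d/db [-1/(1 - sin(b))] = -cos(b)/(sin(b) - 1)^2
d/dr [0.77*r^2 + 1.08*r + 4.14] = 1.54*r + 1.08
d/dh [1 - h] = -1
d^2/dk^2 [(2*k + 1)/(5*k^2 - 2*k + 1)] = 2*(4*(2*k + 1)*(5*k - 1)^2 - (30*k + 1)*(5*k^2 - 2*k + 1))/(5*k^2 - 2*k + 1)^3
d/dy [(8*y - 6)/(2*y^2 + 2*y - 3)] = 4*(-4*y^2 + 6*y - 3)/(4*y^4 + 8*y^3 - 8*y^2 - 12*y + 9)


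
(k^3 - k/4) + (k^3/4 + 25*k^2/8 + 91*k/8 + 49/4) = 5*k^3/4 + 25*k^2/8 + 89*k/8 + 49/4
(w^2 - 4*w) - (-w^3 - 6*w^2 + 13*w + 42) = w^3 + 7*w^2 - 17*w - 42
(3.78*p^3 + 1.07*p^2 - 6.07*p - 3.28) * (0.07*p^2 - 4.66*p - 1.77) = 0.2646*p^5 - 17.5399*p^4 - 12.1017*p^3 + 26.1627*p^2 + 26.0287*p + 5.8056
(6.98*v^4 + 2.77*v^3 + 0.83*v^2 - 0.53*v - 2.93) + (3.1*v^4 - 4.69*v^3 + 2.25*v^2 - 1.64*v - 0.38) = 10.08*v^4 - 1.92*v^3 + 3.08*v^2 - 2.17*v - 3.31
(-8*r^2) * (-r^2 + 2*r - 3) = 8*r^4 - 16*r^3 + 24*r^2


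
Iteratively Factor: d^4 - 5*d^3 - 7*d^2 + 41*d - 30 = (d + 3)*(d^3 - 8*d^2 + 17*d - 10) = (d - 1)*(d + 3)*(d^2 - 7*d + 10) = (d - 5)*(d - 1)*(d + 3)*(d - 2)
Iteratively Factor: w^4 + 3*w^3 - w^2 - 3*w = (w + 3)*(w^3 - w) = (w + 1)*(w + 3)*(w^2 - w) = w*(w + 1)*(w + 3)*(w - 1)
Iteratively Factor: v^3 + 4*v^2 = (v)*(v^2 + 4*v) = v^2*(v + 4)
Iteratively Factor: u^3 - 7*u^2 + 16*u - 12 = (u - 3)*(u^2 - 4*u + 4) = (u - 3)*(u - 2)*(u - 2)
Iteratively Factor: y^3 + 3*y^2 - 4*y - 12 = (y + 2)*(y^2 + y - 6) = (y + 2)*(y + 3)*(y - 2)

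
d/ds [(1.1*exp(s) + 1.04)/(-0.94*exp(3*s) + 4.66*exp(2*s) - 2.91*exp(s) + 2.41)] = (2.068*exp(3*s) - 2.1932*exp(2*s) - 9.6928*exp(s) + 5.6774)*exp(s)/(0.8836*exp(6*s) - 8.7608*exp(5*s) + 27.1864*exp(4*s) - 31.652*exp(3*s) + 30.9293*exp(2*s) - 14.0262*exp(s) + 5.8081)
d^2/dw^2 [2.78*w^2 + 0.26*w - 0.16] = 5.56000000000000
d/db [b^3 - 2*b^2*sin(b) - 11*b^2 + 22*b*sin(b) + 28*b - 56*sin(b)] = -2*b^2*cos(b) + 3*b^2 - 4*b*sin(b) + 22*b*cos(b) - 22*b + 22*sin(b) - 56*cos(b) + 28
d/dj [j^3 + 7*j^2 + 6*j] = 3*j^2 + 14*j + 6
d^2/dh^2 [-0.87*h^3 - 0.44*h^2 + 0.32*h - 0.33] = -5.22*h - 0.88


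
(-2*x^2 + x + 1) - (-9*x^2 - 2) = 7*x^2 + x + 3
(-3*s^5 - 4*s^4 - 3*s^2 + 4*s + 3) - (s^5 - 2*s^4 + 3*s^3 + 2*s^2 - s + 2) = -4*s^5 - 2*s^4 - 3*s^3 - 5*s^2 + 5*s + 1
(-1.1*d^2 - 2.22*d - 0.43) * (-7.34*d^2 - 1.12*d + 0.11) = 8.074*d^4 + 17.5268*d^3 + 5.5216*d^2 + 0.2374*d - 0.0473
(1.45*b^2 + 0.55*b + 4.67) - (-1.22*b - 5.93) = 1.45*b^2 + 1.77*b + 10.6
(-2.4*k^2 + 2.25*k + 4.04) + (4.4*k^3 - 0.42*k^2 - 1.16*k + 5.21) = 4.4*k^3 - 2.82*k^2 + 1.09*k + 9.25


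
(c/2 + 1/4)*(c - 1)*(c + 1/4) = c^3/2 - c^2/8 - 5*c/16 - 1/16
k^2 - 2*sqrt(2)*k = k*(k - 2*sqrt(2))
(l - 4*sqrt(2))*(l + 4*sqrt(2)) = l^2 - 32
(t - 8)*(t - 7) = t^2 - 15*t + 56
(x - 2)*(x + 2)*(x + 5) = x^3 + 5*x^2 - 4*x - 20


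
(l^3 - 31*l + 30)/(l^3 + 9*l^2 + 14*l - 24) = (l - 5)/(l + 4)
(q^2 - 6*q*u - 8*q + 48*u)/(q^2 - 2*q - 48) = (q - 6*u)/(q + 6)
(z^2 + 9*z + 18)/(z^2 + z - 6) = (z + 6)/(z - 2)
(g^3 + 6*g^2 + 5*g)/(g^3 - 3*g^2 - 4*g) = (g + 5)/(g - 4)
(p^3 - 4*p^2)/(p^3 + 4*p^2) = (p - 4)/(p + 4)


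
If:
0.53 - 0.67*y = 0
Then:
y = 0.79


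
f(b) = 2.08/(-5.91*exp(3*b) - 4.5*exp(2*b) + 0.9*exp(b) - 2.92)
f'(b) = 2.08*(17.73*exp(3*b) + 9.0*exp(2*b) - 0.9*exp(b))/(-5.91*exp(3*b) - 4.5*exp(2*b) + 0.9*exp(b) - 2.92)^2 = (36.8784*exp(2*b) + 18.72*exp(b) - 1.872)*exp(b)/(5.91*exp(3*b) + 4.5*exp(2*b) - 0.9*exp(b) + 2.92)^2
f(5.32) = -0.00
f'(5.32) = 0.00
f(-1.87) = -0.71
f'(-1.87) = 0.03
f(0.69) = -0.03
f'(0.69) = 0.08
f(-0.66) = -0.47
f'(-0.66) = 0.46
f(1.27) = -0.01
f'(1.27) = 0.02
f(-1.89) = -0.72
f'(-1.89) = 0.03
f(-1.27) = -0.66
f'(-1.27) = 0.18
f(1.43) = -0.00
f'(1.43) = 0.01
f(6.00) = 0.00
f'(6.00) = 0.00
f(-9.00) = -0.71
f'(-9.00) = 0.00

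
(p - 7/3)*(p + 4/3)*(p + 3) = p^3 + 2*p^2 - 55*p/9 - 28/3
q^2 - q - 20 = (q - 5)*(q + 4)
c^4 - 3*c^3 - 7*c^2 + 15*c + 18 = (c - 3)^2*(c + 1)*(c + 2)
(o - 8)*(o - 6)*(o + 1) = o^3 - 13*o^2 + 34*o + 48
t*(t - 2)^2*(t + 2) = t^4 - 2*t^3 - 4*t^2 + 8*t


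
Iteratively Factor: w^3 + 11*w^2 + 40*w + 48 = (w + 3)*(w^2 + 8*w + 16) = (w + 3)*(w + 4)*(w + 4)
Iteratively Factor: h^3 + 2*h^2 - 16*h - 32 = (h + 2)*(h^2 - 16) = (h - 4)*(h + 2)*(h + 4)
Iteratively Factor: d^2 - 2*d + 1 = (d - 1)*(d - 1)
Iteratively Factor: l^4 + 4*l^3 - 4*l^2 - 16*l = (l - 2)*(l^3 + 6*l^2 + 8*l) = (l - 2)*(l + 2)*(l^2 + 4*l) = l*(l - 2)*(l + 2)*(l + 4)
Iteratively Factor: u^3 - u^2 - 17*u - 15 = (u + 3)*(u^2 - 4*u - 5) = (u - 5)*(u + 3)*(u + 1)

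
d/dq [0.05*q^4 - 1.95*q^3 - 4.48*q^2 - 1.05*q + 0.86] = 0.2*q^3 - 5.85*q^2 - 8.96*q - 1.05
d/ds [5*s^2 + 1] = 10*s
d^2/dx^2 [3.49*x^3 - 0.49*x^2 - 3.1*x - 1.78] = 20.94*x - 0.98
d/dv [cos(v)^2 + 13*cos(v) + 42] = -(2*cos(v) + 13)*sin(v)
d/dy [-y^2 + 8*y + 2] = 8 - 2*y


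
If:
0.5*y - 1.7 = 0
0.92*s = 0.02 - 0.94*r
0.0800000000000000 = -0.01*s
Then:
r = 7.85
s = -8.00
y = 3.40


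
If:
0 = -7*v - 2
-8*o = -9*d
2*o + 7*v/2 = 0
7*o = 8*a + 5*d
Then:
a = 23/144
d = 4/9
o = 1/2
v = -2/7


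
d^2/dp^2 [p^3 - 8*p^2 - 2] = 6*p - 16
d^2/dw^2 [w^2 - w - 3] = 2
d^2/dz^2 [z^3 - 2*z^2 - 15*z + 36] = 6*z - 4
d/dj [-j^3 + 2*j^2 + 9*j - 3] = -3*j^2 + 4*j + 9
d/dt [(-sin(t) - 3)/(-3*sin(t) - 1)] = -8*cos(t)/(3*sin(t) + 1)^2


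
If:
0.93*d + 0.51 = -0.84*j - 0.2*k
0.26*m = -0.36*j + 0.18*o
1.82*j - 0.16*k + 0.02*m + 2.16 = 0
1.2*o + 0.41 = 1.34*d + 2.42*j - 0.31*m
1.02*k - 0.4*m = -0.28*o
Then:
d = 0.34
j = -1.13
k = 0.62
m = 0.01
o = -2.25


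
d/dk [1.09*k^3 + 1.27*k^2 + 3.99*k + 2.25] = 3.27*k^2 + 2.54*k + 3.99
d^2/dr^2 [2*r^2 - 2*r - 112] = 4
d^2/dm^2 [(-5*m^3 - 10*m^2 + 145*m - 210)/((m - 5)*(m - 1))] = 20*(-7*m^3 - 3*m^2 + 123*m - 241)/(m^6 - 18*m^5 + 123*m^4 - 396*m^3 + 615*m^2 - 450*m + 125)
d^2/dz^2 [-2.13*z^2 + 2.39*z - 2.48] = -4.26000000000000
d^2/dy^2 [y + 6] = 0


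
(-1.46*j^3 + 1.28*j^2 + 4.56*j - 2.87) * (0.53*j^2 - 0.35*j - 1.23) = -0.7738*j^5 + 1.1894*j^4 + 3.7646*j^3 - 4.6915*j^2 - 4.6043*j + 3.5301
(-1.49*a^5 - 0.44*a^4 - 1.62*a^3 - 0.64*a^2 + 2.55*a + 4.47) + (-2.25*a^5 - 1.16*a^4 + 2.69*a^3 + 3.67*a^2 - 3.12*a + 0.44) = -3.74*a^5 - 1.6*a^4 + 1.07*a^3 + 3.03*a^2 - 0.57*a + 4.91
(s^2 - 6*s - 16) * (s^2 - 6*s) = s^4 - 12*s^3 + 20*s^2 + 96*s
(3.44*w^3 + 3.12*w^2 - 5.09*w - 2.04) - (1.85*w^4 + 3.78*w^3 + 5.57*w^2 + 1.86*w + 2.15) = -1.85*w^4 - 0.34*w^3 - 2.45*w^2 - 6.95*w - 4.19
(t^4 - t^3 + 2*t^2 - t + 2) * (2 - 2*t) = -2*t^5 + 4*t^4 - 6*t^3 + 6*t^2 - 6*t + 4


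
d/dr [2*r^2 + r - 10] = 4*r + 1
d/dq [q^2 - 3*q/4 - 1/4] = 2*q - 3/4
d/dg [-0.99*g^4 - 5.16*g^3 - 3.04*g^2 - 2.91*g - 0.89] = -3.96*g^3 - 15.48*g^2 - 6.08*g - 2.91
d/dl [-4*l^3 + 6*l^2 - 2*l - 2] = -12*l^2 + 12*l - 2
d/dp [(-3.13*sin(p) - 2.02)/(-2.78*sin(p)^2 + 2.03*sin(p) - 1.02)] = (-8.7014*sin(p)^2 - 11.2312*sin(p) + 7.2932)*cos(p)/(7.7284*sin(p)^4 - 11.2868*sin(p)^3 + 9.7921*sin(p)^2 - 4.1412*sin(p) + 1.0404)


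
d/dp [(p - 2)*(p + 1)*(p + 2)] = 3*p^2 + 2*p - 4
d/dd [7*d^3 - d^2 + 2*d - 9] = 21*d^2 - 2*d + 2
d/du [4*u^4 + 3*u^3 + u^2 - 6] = u*(16*u^2 + 9*u + 2)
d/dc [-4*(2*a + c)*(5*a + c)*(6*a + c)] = -208*a^2 - 104*a*c - 12*c^2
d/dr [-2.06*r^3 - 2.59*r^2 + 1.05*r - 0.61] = -6.18*r^2 - 5.18*r + 1.05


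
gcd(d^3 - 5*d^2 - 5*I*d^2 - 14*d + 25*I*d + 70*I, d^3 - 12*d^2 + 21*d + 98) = d^2 - 5*d - 14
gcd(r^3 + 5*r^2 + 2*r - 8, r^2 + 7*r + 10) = r + 2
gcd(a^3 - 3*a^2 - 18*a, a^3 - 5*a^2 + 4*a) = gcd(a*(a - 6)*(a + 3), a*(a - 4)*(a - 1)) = a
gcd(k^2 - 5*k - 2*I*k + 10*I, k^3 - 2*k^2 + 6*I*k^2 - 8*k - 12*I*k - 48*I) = 1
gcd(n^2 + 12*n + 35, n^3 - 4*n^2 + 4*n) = 1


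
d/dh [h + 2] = 1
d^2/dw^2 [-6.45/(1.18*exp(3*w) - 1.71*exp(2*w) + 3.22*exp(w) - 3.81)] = (-6.45*(3.54*exp(2*w) - 3.42*exp(w) + 3.22)*(7.08*exp(2*w) - 6.84*exp(w) + 6.44)*exp(w) + (68.499*exp(2*w) - 44.118*exp(w) + 20.769)*(1.18*exp(3*w) - 1.71*exp(2*w) + 3.22*exp(w) - 3.81))*exp(w)/(1.18*exp(3*w) - 1.71*exp(2*w) + 3.22*exp(w) - 3.81)^3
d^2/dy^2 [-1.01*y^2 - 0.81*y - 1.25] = -2.02000000000000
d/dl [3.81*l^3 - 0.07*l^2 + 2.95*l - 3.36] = 11.43*l^2 - 0.14*l + 2.95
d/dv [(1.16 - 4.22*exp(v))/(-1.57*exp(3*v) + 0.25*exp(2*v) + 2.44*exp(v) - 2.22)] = (-13.2508*exp(3*v) + 6.5186*exp(2*v) - 0.58*exp(v) + 6.538)*exp(v)/(2.4649*exp(6*v) - 0.785*exp(5*v) - 7.5991*exp(4*v) + 8.1908*exp(3*v) + 4.8436*exp(2*v) - 10.8336*exp(v) + 4.9284)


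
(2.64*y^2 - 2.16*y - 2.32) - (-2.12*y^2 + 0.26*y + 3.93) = 4.76*y^2 - 2.42*y - 6.25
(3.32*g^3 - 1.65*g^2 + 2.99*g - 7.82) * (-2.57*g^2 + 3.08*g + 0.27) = -8.5324*g^5 + 14.4661*g^4 - 11.8699*g^3 + 28.8611*g^2 - 23.2783*g - 2.1114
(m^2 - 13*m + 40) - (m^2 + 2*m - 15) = 55 - 15*m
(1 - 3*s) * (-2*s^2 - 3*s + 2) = 6*s^3 + 7*s^2 - 9*s + 2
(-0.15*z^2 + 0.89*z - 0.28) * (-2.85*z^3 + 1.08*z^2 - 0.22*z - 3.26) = 0.4275*z^5 - 2.6985*z^4 + 1.7922*z^3 - 0.00920000000000015*z^2 - 2.8398*z + 0.9128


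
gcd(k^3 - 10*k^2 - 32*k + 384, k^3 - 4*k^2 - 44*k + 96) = k^2 - 2*k - 48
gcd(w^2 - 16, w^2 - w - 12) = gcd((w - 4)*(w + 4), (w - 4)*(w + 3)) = w - 4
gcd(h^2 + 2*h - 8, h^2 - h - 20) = h + 4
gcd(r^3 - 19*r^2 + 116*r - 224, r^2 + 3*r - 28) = r - 4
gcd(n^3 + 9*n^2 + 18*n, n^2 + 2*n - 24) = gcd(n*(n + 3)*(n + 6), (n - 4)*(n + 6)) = n + 6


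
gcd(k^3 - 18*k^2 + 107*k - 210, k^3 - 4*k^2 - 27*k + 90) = k - 6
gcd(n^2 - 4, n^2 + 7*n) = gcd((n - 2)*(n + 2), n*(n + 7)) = 1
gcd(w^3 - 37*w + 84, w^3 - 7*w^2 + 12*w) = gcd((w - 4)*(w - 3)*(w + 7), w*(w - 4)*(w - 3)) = w^2 - 7*w + 12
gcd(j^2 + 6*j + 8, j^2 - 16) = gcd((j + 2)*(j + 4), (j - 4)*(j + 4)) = j + 4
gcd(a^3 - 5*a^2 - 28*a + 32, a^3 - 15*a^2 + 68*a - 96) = a - 8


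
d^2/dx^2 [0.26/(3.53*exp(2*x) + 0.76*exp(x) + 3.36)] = (-(3.6712*exp(x) + 0.1976)*(3.53*exp(2*x) + 0.76*exp(x) + 3.36) + 0.26*(7.06*exp(x) + 0.76)*(14.12*exp(x) + 1.52)*exp(x))*exp(x)/(3.53*exp(2*x) + 0.76*exp(x) + 3.36)^3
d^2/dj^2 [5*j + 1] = 0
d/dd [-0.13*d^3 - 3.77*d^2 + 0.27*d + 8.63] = -0.39*d^2 - 7.54*d + 0.27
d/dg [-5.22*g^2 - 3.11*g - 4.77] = -10.44*g - 3.11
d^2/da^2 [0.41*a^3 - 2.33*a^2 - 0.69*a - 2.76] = 2.46*a - 4.66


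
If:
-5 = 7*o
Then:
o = -5/7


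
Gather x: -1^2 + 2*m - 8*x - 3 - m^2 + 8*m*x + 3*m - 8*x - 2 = -m^2 + 5*m + x*(8*m - 16) - 6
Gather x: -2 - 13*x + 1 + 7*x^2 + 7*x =7*x^2 - 6*x - 1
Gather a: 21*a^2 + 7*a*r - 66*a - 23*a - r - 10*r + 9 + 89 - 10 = 21*a^2 + a*(7*r - 89) - 11*r + 88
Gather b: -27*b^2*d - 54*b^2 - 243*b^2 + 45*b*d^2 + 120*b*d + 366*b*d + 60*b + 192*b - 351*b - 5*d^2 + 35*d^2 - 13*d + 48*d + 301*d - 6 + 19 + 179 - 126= b^2*(-27*d - 297) + b*(45*d^2 + 486*d - 99) + 30*d^2 + 336*d + 66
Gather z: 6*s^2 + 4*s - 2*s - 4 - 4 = 6*s^2 + 2*s - 8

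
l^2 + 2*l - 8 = (l - 2)*(l + 4)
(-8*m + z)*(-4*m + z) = 32*m^2 - 12*m*z + z^2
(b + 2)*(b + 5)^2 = b^3 + 12*b^2 + 45*b + 50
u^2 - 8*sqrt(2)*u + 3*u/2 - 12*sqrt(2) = (u + 3/2)*(u - 8*sqrt(2))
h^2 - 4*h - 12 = (h - 6)*(h + 2)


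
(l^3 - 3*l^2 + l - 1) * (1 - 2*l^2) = -2*l^5 + 6*l^4 - l^3 - l^2 + l - 1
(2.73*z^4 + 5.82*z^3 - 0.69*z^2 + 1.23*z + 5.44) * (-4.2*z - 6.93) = -11.466*z^5 - 43.3629*z^4 - 37.4346*z^3 - 0.384300000000001*z^2 - 31.3719*z - 37.6992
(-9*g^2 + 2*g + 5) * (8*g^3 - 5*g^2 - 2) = -72*g^5 + 61*g^4 + 30*g^3 - 7*g^2 - 4*g - 10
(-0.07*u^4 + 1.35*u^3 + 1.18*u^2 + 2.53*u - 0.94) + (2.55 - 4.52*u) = -0.07*u^4 + 1.35*u^3 + 1.18*u^2 - 1.99*u + 1.61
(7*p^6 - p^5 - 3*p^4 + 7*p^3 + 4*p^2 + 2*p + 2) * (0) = 0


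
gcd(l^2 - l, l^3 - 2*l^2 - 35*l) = l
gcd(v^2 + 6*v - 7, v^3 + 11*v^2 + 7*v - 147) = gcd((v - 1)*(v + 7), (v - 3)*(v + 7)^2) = v + 7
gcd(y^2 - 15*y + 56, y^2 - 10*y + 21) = y - 7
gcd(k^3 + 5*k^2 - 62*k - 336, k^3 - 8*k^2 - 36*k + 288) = k^2 - 2*k - 48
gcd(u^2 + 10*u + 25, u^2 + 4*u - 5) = u + 5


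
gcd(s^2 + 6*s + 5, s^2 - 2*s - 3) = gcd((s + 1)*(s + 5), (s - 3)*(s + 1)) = s + 1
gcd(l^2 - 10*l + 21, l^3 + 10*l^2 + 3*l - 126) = l - 3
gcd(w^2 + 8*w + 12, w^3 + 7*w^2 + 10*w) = w + 2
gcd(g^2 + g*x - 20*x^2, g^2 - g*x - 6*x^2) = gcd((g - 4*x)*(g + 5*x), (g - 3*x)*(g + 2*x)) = 1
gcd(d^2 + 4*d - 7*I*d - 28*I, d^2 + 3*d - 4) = d + 4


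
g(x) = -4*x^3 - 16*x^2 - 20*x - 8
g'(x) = -12*x^2 - 32*x - 20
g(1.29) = -69.01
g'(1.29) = -81.25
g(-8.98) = 1777.96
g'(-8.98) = -700.32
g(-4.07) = 78.04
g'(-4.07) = -88.54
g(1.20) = -61.95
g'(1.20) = -75.68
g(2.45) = -211.86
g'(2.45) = -170.43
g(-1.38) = -0.36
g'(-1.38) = 1.31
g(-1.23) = -0.16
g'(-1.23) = 1.21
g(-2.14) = 0.73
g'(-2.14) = -6.48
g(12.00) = -9464.00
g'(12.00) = -2132.00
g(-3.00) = 16.00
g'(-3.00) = -32.00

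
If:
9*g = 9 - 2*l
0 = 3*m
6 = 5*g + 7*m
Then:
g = 6/5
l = -9/10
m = 0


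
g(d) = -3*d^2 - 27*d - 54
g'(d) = -6*d - 27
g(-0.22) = -48.21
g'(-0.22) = -25.68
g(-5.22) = 5.19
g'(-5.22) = 4.32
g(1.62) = -105.61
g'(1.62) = -36.72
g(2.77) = -151.81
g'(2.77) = -43.62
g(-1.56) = -19.18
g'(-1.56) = -17.64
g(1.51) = -101.61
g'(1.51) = -36.06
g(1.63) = -105.98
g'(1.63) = -36.78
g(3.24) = -172.97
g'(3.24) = -46.44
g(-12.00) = -162.00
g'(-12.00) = 45.00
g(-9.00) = -54.00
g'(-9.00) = 27.00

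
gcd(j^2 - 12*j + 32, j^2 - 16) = j - 4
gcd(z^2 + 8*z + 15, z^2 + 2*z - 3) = z + 3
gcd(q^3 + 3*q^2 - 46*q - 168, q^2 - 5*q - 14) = q - 7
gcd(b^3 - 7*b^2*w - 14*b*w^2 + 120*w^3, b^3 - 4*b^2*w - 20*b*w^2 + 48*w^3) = -b^2 + 2*b*w + 24*w^2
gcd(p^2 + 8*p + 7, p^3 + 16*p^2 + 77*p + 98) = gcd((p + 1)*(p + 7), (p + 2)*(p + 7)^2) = p + 7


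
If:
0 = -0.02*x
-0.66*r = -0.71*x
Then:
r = 0.00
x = 0.00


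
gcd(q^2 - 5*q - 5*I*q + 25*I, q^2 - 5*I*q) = q - 5*I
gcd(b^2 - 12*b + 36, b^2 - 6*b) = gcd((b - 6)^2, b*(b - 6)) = b - 6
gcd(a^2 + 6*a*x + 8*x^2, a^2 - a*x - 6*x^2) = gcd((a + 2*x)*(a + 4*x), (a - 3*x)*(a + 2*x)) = a + 2*x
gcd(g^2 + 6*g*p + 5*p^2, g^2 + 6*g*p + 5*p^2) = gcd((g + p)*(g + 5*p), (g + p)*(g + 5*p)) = g^2 + 6*g*p + 5*p^2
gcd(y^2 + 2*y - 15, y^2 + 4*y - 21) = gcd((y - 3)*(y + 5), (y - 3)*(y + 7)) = y - 3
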